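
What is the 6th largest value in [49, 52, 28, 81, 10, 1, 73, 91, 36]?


Sort descending: [91, 81, 73, 52, 49, 36, 28, 10, 1]
The 6th element (1-indexed) is at index 5.
Value = 36
Final answer: 36


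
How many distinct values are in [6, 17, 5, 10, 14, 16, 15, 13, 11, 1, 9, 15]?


List all unique values:
Distinct values: [1, 5, 6, 9, 10, 11, 13, 14, 15, 16, 17]
Count = 11
Final answer: 11


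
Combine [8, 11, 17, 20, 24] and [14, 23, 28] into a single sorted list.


List A: [8, 11, 17, 20, 24]
List B: [14, 23, 28]
Repeatedly compare the front elements and take the smaller:
  8 vs 14 -> take 8
  11 vs 14 -> take 11
  17 vs 14 -> take 14
  17 vs 23 -> take 17
  20 vs 23 -> take 20
  24 vs 23 -> take 23
  24 vs 28 -> take 24
  A is exhausted; append the rest of B: [28]
Final answer: [8, 11, 14, 17, 20, 23, 24, 28]


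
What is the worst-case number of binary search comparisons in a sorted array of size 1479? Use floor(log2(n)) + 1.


Binary search halves the search space each step.
Maximum comparisons = floor(log2(1479)) + 1
log2(1479) = 10.5304
floor(log2(1479)) = 10, so 10 + 1 = 11
Final answer: 11


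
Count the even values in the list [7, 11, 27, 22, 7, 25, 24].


Check each element:
  7 is odd
  11 is odd
  27 is odd
  22 is even
  7 is odd
  25 is odd
  24 is even
Evens: [22, 24]
Count of evens = 2
Final answer: 2


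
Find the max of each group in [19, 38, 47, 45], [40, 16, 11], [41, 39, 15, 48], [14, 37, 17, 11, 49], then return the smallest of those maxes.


Find max of each group:
  Group 1: [19, 38, 47, 45] -> max = 47
  Group 2: [40, 16, 11] -> max = 40
  Group 3: [41, 39, 15, 48] -> max = 48
  Group 4: [14, 37, 17, 11, 49] -> max = 49
Maxes: [47, 40, 48, 49]
Minimum of maxes = 40
Final answer: 40


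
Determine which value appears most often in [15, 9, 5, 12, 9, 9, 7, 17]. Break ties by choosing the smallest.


Count the frequency of each value:
  5 appears 1 time(s)
  7 appears 1 time(s)
  9 appears 3 time(s)
  12 appears 1 time(s)
  15 appears 1 time(s)
  17 appears 1 time(s)
Maximum frequency is 3.
Only 9 reaches that frequency, so it is the mode.
Final answer: 9


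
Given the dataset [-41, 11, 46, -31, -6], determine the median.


First, sort the list: [-41, -31, -6, 11, 46]
The list has 5 elements (odd count).
The middle index is 2 (0-based), and the element there is -6.
Final answer: -6


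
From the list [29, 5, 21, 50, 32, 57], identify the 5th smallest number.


Sort ascending: [5, 21, 29, 32, 50, 57]
The 5th element (1-indexed) is at index 4.
Value = 50
Final answer: 50


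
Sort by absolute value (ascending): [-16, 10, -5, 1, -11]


Compute absolute values:
  |-16| = 16
  |10| = 10
  |-5| = 5
  |1| = 1
  |-11| = 11
Absolute values in increasing order: 1 < 5 < 10 < 11 < 16
Listing the original numbers in that order gives the answer.
Final answer: [1, -5, 10, -11, -16]


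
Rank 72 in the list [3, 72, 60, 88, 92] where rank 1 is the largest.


Sort descending: [92, 88, 72, 60, 3]
Find 72 in the sorted list.
72 is at position 3.
Final answer: 3


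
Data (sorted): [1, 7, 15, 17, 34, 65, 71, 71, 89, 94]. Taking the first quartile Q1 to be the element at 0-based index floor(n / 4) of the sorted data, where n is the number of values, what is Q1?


The list has n = 10 elements.
Q1 index = floor(10 / 4) = floor(2.5) = 2
Counting from index 0 in the sorted data, the element at index 2 is 15.
Final answer: 15


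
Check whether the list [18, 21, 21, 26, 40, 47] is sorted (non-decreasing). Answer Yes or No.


Check consecutive pairs:
  18 <= 21? True
  21 <= 21? True
  21 <= 26? True
  26 <= 40? True
  40 <= 47? True
Every consecutive pair is in order, so the list is non-decreasing.
Final answer: Yes


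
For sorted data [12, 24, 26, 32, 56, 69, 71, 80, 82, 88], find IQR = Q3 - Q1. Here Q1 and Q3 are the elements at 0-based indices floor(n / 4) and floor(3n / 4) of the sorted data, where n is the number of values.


The data has n = 10 elements.
Q1 index = floor(10 / 4) = floor(2.5) = 2; Q3 index = floor(3 * 10 / 4) = floor(7.5) = 7
Q1 = element at index 2 = 26
Q3 = element at index 7 = 80
IQR = 80 - 26 = 54
Final answer: 54


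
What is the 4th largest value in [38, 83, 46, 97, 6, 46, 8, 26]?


Sort descending: [97, 83, 46, 46, 38, 26, 8, 6]
The 4th element (1-indexed) is at index 3.
Value = 46
Final answer: 46


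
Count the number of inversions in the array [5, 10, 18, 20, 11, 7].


For each element, count the later elements that are smaller than it:
  5 (index 0): smaller elements after it = [] -> 0
  10 (index 1): smaller elements after it = [7] -> 1
  18 (index 2): smaller elements after it = [11, 7] -> 2
  20 (index 3): smaller elements after it = [11, 7] -> 2
  11 (index 4): smaller elements after it = [7] -> 1
Total inversions = 0 + 1 + 2 + 2 + 1 = 6
Final answer: 6


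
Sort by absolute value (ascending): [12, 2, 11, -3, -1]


Compute absolute values:
  |12| = 12
  |2| = 2
  |11| = 11
  |-3| = 3
  |-1| = 1
Absolute values in increasing order: 1 < 2 < 3 < 11 < 12
Listing the original numbers in that order gives the answer.
Final answer: [-1, 2, -3, 11, 12]


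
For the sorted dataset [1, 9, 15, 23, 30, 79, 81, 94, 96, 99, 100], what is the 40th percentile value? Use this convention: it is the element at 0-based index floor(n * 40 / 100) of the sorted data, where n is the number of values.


The dataset has n = 11 elements.
Index = floor(11 * 40 / 100) = floor(440 / 100) = floor(4.4) = 4
Counting from index 0 in the sorted data, the element at index 4 is 30.
Final answer: 30


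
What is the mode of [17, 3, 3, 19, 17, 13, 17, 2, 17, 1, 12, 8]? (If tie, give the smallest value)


Count the frequency of each value:
  1 appears 1 time(s)
  2 appears 1 time(s)
  3 appears 2 time(s)
  8 appears 1 time(s)
  12 appears 1 time(s)
  13 appears 1 time(s)
  17 appears 4 time(s)
  19 appears 1 time(s)
Maximum frequency is 4.
Only 17 reaches that frequency, so it is the mode.
Final answer: 17


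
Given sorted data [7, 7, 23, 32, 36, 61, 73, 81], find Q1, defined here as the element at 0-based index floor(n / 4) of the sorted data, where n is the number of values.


The list has n = 8 elements.
Q1 index = floor(8 / 4) = floor(2) = 2
Counting from index 0 in the sorted data, the element at index 2 is 23.
Final answer: 23


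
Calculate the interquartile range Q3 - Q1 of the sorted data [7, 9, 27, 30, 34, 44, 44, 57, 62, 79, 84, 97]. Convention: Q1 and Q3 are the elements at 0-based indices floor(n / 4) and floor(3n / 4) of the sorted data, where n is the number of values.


The data has n = 12 elements.
Q1 index = floor(12 / 4) = floor(3) = 3; Q3 index = floor(3 * 12 / 4) = floor(9) = 9
Q1 = element at index 3 = 30
Q3 = element at index 9 = 79
IQR = 79 - 30 = 49
Final answer: 49


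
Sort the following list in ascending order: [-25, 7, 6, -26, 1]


Original list: [-25, 7, 6, -26, 1]
Repeatedly take the smallest remaining element:
  Remaining [-25, 7, 6, -26, 1] -> smallest is -26
  Remaining [-25, 7, 6, 1] -> smallest is -25
  Remaining [7, 6, 1] -> smallest is 1
  Remaining [7, 6] -> smallest is 6
  Remaining [7] -> smallest is 7
Collecting the picks in order gives the sorted list.
Final answer: [-26, -25, 1, 6, 7]


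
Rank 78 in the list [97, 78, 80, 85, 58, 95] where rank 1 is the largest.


Sort descending: [97, 95, 85, 80, 78, 58]
Find 78 in the sorted list.
78 is at position 5.
Final answer: 5


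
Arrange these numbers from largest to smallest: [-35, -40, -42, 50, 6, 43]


Original list: [-35, -40, -42, 50, 6, 43]
Repeatedly take the largest remaining element:
  Remaining [-35, -40, -42, 50, 6, 43] -> largest is 50
  Remaining [-35, -40, -42, 6, 43] -> largest is 43
  Remaining [-35, -40, -42, 6] -> largest is 6
  Remaining [-35, -40, -42] -> largest is -35
  Remaining [-40, -42] -> largest is -40
  Remaining [-42] -> largest is -42
Collecting the picks in order gives the descending list.
Final answer: [50, 43, 6, -35, -40, -42]


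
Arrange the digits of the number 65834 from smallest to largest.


The number 65834 has digits: 6, 5, 8, 3, 4
Sorted: 3, 4, 5, 6, 8
Joining the sorted digits gives the result.
Final answer: 34568


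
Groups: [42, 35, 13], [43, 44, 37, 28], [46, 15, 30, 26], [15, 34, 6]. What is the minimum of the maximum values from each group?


Find max of each group:
  Group 1: [42, 35, 13] -> max = 42
  Group 2: [43, 44, 37, 28] -> max = 44
  Group 3: [46, 15, 30, 26] -> max = 46
  Group 4: [15, 34, 6] -> max = 34
Maxes: [42, 44, 46, 34]
Minimum of maxes = 34
Final answer: 34


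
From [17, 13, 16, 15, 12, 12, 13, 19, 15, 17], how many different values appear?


List all unique values:
Distinct values: [12, 13, 15, 16, 17, 19]
Count = 6
Final answer: 6


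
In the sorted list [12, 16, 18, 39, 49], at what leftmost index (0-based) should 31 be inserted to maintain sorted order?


List is sorted: [12, 16, 18, 39, 49]
We need the leftmost position where 31 can be inserted, i.e. the first index whose element is >= 31 (or the end of the list if none is).
Binary search with low=0, high=5 (0-based indices):
  low=0, high=5, mid=2: a[2]=18 < 31, so low = 3
  low=3, high=5, mid=4: a[4]=49 >= 31, so high = 4
  low=3, high=4, mid=3: a[3]=39 >= 31, so high = 3
Now low = high = 3, so the insertion index is 3.
Final answer: 3


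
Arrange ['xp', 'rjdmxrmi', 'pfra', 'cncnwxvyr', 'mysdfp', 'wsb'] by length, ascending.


Compute lengths:
  'xp' has length 2
  'rjdmxrmi' has length 8
  'pfra' has length 4
  'cncnwxvyr' has length 9
  'mysdfp' has length 6
  'wsb' has length 3
Lengths in increasing order: 2 < 3 < 4 < 6 < 8 < 9
Listing the words in that order gives the answer.
Final answer: ['xp', 'wsb', 'pfra', 'mysdfp', 'rjdmxrmi', 'cncnwxvyr']


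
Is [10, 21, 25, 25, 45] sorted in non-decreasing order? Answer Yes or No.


Check consecutive pairs:
  10 <= 21? True
  21 <= 25? True
  25 <= 25? True
  25 <= 45? True
Every consecutive pair is in order, so the list is non-decreasing.
Final answer: Yes


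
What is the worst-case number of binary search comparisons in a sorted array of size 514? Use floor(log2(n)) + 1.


Binary search halves the search space each step.
Maximum comparisons = floor(log2(514)) + 1
log2(514) = 9.0056
floor(log2(514)) = 9, so 9 + 1 = 10
Final answer: 10


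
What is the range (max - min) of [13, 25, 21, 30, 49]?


Maximum value: 49
Minimum value: 13
Range = 49 - 13 = 36
Final answer: 36


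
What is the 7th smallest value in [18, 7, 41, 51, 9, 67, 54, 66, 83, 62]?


Sort ascending: [7, 9, 18, 41, 51, 54, 62, 66, 67, 83]
The 7th element (1-indexed) is at index 6.
Value = 62
Final answer: 62


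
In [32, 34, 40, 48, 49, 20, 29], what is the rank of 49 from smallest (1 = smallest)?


Sort ascending: [20, 29, 32, 34, 40, 48, 49]
Find 49 in the sorted list.
49 is at position 7 (1-indexed).
Final answer: 7


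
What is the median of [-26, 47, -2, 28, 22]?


First, sort the list: [-26, -2, 22, 28, 47]
The list has 5 elements (odd count).
The middle index is 2 (0-based), and the element there is 22.
Final answer: 22


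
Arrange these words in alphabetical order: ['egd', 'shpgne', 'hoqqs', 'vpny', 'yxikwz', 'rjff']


Compare strings character by character (the first differing letter decides):
  'egd' < 'hoqqs' since 'e' < 'h' at position 1
  'hoqqs' < 'rjff' since 'h' < 'r' at position 1
  'rjff' < 'shpgne' since 'r' < 's' at position 1
  'shpgne' < 'vpny' since 's' < 'v' at position 1
  'vpny' < 'yxikwz' since 'v' < 'y' at position 1
Chaining these comparisons gives the alphabetical order.
Final answer: ['egd', 'hoqqs', 'rjff', 'shpgne', 'vpny', 'yxikwz']


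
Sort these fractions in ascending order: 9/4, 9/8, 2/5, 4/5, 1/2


Convert to decimal for comparison:
  9/4 = 2.25
  9/8 = 1.125
  2/5 = 0.4
  4/5 = 0.8
  1/2 = 0.5
Decimals in increasing order: 0.4 < 0.5 < 0.8 < 1.125 < 2.25
Writing each back as its fraction gives the sorted order.
Final answer: 2/5, 1/2, 4/5, 9/8, 9/4


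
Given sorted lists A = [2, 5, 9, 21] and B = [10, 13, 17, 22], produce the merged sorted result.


List A: [2, 5, 9, 21]
List B: [10, 13, 17, 22]
Repeatedly compare the front elements and take the smaller:
  2 vs 10 -> take 2
  5 vs 10 -> take 5
  9 vs 10 -> take 9
  21 vs 10 -> take 10
  21 vs 13 -> take 13
  21 vs 17 -> take 17
  21 vs 22 -> take 21
  A is exhausted; append the rest of B: [22]
Final answer: [2, 5, 9, 10, 13, 17, 21, 22]


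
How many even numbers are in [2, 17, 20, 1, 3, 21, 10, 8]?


Check each element:
  2 is even
  17 is odd
  20 is even
  1 is odd
  3 is odd
  21 is odd
  10 is even
  8 is even
Evens: [2, 20, 10, 8]
Count of evens = 4
Final answer: 4


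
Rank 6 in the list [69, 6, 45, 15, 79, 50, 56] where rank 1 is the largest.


Sort descending: [79, 69, 56, 50, 45, 15, 6]
Find 6 in the sorted list.
6 is at position 7.
Final answer: 7


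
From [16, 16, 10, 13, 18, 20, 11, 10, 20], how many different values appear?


List all unique values:
Distinct values: [10, 11, 13, 16, 18, 20]
Count = 6
Final answer: 6


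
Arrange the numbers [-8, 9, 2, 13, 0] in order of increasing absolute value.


Compute absolute values:
  |-8| = 8
  |9| = 9
  |2| = 2
  |13| = 13
  |0| = 0
Absolute values in increasing order: 0 < 2 < 8 < 9 < 13
Listing the original numbers in that order gives the answer.
Final answer: [0, 2, -8, 9, 13]


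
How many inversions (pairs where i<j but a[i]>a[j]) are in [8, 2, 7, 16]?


For each element, count the later elements that are smaller than it:
  8 (index 0): smaller elements after it = [2, 7] -> 2
  2 (index 1): smaller elements after it = [] -> 0
  7 (index 2): smaller elements after it = [] -> 0
Total inversions = 2 + 0 + 0 = 2
Final answer: 2


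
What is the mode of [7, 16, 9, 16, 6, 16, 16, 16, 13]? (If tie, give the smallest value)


Count the frequency of each value:
  6 appears 1 time(s)
  7 appears 1 time(s)
  9 appears 1 time(s)
  13 appears 1 time(s)
  16 appears 5 time(s)
Maximum frequency is 5.
Only 16 reaches that frequency, so it is the mode.
Final answer: 16


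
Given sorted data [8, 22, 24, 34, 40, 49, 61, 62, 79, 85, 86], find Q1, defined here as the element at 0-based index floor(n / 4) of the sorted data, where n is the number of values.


The list has n = 11 elements.
Q1 index = floor(11 / 4) = floor(2.75) = 2
Counting from index 0 in the sorted data, the element at index 2 is 24.
Final answer: 24


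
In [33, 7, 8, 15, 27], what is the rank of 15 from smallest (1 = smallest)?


Sort ascending: [7, 8, 15, 27, 33]
Find 15 in the sorted list.
15 is at position 3 (1-indexed).
Final answer: 3


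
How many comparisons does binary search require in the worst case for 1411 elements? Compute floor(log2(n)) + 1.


Binary search halves the search space each step.
Maximum comparisons = floor(log2(1411)) + 1
log2(1411) = 10.4625
floor(log2(1411)) = 10, so 10 + 1 = 11
Final answer: 11


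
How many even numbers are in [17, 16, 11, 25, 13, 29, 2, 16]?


Check each element:
  17 is odd
  16 is even
  11 is odd
  25 is odd
  13 is odd
  29 is odd
  2 is even
  16 is even
Evens: [16, 2, 16]
Count of evens = 3
Final answer: 3


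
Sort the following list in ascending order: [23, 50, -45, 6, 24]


Original list: [23, 50, -45, 6, 24]
Repeatedly take the smallest remaining element:
  Remaining [23, 50, -45, 6, 24] -> smallest is -45
  Remaining [23, 50, 6, 24] -> smallest is 6
  Remaining [23, 50, 24] -> smallest is 23
  Remaining [50, 24] -> smallest is 24
  Remaining [50] -> smallest is 50
Collecting the picks in order gives the sorted list.
Final answer: [-45, 6, 23, 24, 50]


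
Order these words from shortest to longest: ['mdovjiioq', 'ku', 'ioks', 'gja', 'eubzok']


Compute lengths:
  'mdovjiioq' has length 9
  'ku' has length 2
  'ioks' has length 4
  'gja' has length 3
  'eubzok' has length 6
Lengths in increasing order: 2 < 3 < 4 < 6 < 9
Listing the words in that order gives the answer.
Final answer: ['ku', 'gja', 'ioks', 'eubzok', 'mdovjiioq']


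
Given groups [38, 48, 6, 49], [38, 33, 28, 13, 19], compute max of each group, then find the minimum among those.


Find max of each group:
  Group 1: [38, 48, 6, 49] -> max = 49
  Group 2: [38, 33, 28, 13, 19] -> max = 38
Maxes: [49, 38]
Minimum of maxes = 38
Final answer: 38


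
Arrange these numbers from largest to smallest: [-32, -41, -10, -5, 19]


Original list: [-32, -41, -10, -5, 19]
Repeatedly take the largest remaining element:
  Remaining [-32, -41, -10, -5, 19] -> largest is 19
  Remaining [-32, -41, -10, -5] -> largest is -5
  Remaining [-32, -41, -10] -> largest is -10
  Remaining [-32, -41] -> largest is -32
  Remaining [-41] -> largest is -41
Collecting the picks in order gives the descending list.
Final answer: [19, -5, -10, -32, -41]


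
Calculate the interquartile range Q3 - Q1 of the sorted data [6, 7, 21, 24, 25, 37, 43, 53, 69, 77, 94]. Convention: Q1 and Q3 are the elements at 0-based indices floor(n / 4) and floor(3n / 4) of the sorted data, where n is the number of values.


The data has n = 11 elements.
Q1 index = floor(11 / 4) = floor(2.75) = 2; Q3 index = floor(3 * 11 / 4) = floor(8.25) = 8
Q1 = element at index 2 = 21
Q3 = element at index 8 = 69
IQR = 69 - 21 = 48
Final answer: 48


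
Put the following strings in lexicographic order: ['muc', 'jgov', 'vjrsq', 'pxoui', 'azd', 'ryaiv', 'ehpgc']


Compare strings character by character (the first differing letter decides):
  'azd' < 'ehpgc' since 'a' < 'e' at position 1
  'ehpgc' < 'jgov' since 'e' < 'j' at position 1
  'jgov' < 'muc' since 'j' < 'm' at position 1
  'muc' < 'pxoui' since 'm' < 'p' at position 1
  'pxoui' < 'ryaiv' since 'p' < 'r' at position 1
  'ryaiv' < 'vjrsq' since 'r' < 'v' at position 1
Chaining these comparisons gives the alphabetical order.
Final answer: ['azd', 'ehpgc', 'jgov', 'muc', 'pxoui', 'ryaiv', 'vjrsq']


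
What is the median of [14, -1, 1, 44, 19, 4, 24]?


First, sort the list: [-1, 1, 4, 14, 19, 24, 44]
The list has 7 elements (odd count).
The middle index is 3 (0-based), and the element there is 14.
Final answer: 14


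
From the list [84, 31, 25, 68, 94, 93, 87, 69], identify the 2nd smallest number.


Sort ascending: [25, 31, 68, 69, 84, 87, 93, 94]
The 2nd element (1-indexed) is at index 1.
Value = 31
Final answer: 31


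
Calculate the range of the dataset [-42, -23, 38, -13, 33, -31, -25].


Maximum value: 38
Minimum value: -42
Range = 38 - (-42) = 80
Final answer: 80


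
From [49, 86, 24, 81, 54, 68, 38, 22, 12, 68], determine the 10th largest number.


Sort descending: [86, 81, 68, 68, 54, 49, 38, 24, 22, 12]
The 10th element (1-indexed) is at index 9.
Value = 12
Final answer: 12


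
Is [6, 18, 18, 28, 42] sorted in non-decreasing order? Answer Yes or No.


Check consecutive pairs:
  6 <= 18? True
  18 <= 18? True
  18 <= 28? True
  28 <= 42? True
Every consecutive pair is in order, so the list is non-decreasing.
Final answer: Yes


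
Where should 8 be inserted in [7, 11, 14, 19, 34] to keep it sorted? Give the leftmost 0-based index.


List is sorted: [7, 11, 14, 19, 34]
We need the leftmost position where 8 can be inserted, i.e. the first index whose element is >= 8 (or the end of the list if none is).
Binary search with low=0, high=5 (0-based indices):
  low=0, high=5, mid=2: a[2]=14 >= 8, so high = 2
  low=0, high=2, mid=1: a[1]=11 >= 8, so high = 1
  low=0, high=1, mid=0: a[0]=7 < 8, so low = 1
Now low = high = 1, so the insertion index is 1.
Final answer: 1


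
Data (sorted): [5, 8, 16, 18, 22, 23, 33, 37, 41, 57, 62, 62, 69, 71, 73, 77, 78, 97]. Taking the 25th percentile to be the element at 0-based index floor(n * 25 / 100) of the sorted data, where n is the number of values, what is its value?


The dataset has n = 18 elements.
Index = floor(18 * 25 / 100) = floor(450 / 100) = floor(4.5) = 4
Counting from index 0 in the sorted data, the element at index 4 is 22.
Final answer: 22


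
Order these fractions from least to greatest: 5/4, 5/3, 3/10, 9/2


Convert to decimal for comparison:
  5/4 = 1.25
  5/3 = 1.6667
  3/10 = 0.3
  9/2 = 4.5
Decimals in increasing order: 0.3 < 1.25 < 1.6667 < 4.5
Writing each back as its fraction gives the sorted order.
Final answer: 3/10, 5/4, 5/3, 9/2


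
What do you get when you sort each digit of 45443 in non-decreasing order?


The number 45443 has digits: 4, 5, 4, 4, 3
Sorted: 3, 4, 4, 4, 5
Joining the sorted digits gives the result.
Final answer: 34445


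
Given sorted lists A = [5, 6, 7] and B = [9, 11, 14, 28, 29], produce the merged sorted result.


List A: [5, 6, 7]
List B: [9, 11, 14, 28, 29]
Repeatedly compare the front elements and take the smaller:
  5 vs 9 -> take 5
  6 vs 9 -> take 6
  7 vs 9 -> take 7
  A is exhausted; append the rest of B: [9, 11, 14, 28, 29]
Final answer: [5, 6, 7, 9, 11, 14, 28, 29]


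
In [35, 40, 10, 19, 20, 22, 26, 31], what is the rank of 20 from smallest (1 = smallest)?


Sort ascending: [10, 19, 20, 22, 26, 31, 35, 40]
Find 20 in the sorted list.
20 is at position 3 (1-indexed).
Final answer: 3


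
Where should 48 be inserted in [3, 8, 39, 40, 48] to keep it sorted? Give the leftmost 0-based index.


List is sorted: [3, 8, 39, 40, 48]
We need the leftmost position where 48 can be inserted, i.e. the first index whose element is >= 48 (or the end of the list if none is).
Binary search with low=0, high=5 (0-based indices):
  low=0, high=5, mid=2: a[2]=39 < 48, so low = 3
  low=3, high=5, mid=4: a[4]=48 >= 48, so high = 4
  low=3, high=4, mid=3: a[3]=40 < 48, so low = 4
Now low = high = 4, so the insertion index is 4.
Final answer: 4


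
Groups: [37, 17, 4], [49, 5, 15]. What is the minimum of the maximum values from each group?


Find max of each group:
  Group 1: [37, 17, 4] -> max = 37
  Group 2: [49, 5, 15] -> max = 49
Maxes: [37, 49]
Minimum of maxes = 37
Final answer: 37


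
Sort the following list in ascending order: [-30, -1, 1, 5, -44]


Original list: [-30, -1, 1, 5, -44]
Repeatedly take the smallest remaining element:
  Remaining [-30, -1, 1, 5, -44] -> smallest is -44
  Remaining [-30, -1, 1, 5] -> smallest is -30
  Remaining [-1, 1, 5] -> smallest is -1
  Remaining [1, 5] -> smallest is 1
  Remaining [5] -> smallest is 5
Collecting the picks in order gives the sorted list.
Final answer: [-44, -30, -1, 1, 5]


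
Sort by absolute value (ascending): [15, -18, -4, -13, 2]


Compute absolute values:
  |15| = 15
  |-18| = 18
  |-4| = 4
  |-13| = 13
  |2| = 2
Absolute values in increasing order: 2 < 4 < 13 < 15 < 18
Listing the original numbers in that order gives the answer.
Final answer: [2, -4, -13, 15, -18]


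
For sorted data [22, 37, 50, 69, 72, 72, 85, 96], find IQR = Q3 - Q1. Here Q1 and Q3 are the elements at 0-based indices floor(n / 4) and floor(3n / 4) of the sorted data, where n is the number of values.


The data has n = 8 elements.
Q1 index = floor(8 / 4) = floor(2) = 2; Q3 index = floor(3 * 8 / 4) = floor(6) = 6
Q1 = element at index 2 = 50
Q3 = element at index 6 = 85
IQR = 85 - 50 = 35
Final answer: 35


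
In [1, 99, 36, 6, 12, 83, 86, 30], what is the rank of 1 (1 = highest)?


Sort descending: [99, 86, 83, 36, 30, 12, 6, 1]
Find 1 in the sorted list.
1 is at position 8.
Final answer: 8


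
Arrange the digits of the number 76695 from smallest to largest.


The number 76695 has digits: 7, 6, 6, 9, 5
Sorted: 5, 6, 6, 7, 9
Joining the sorted digits gives the result.
Final answer: 56679


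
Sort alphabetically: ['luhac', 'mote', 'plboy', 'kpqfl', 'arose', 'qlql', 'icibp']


Compare strings character by character (the first differing letter decides):
  'arose' < 'icibp' since 'a' < 'i' at position 1
  'icibp' < 'kpqfl' since 'i' < 'k' at position 1
  'kpqfl' < 'luhac' since 'k' < 'l' at position 1
  'luhac' < 'mote' since 'l' < 'm' at position 1
  'mote' < 'plboy' since 'm' < 'p' at position 1
  'plboy' < 'qlql' since 'p' < 'q' at position 1
Chaining these comparisons gives the alphabetical order.
Final answer: ['arose', 'icibp', 'kpqfl', 'luhac', 'mote', 'plboy', 'qlql']


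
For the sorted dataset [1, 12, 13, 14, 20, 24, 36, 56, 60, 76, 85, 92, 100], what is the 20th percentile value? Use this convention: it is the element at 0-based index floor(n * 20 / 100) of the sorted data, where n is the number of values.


The dataset has n = 13 elements.
Index = floor(13 * 20 / 100) = floor(260 / 100) = floor(2.6) = 2
Counting from index 0 in the sorted data, the element at index 2 is 13.
Final answer: 13


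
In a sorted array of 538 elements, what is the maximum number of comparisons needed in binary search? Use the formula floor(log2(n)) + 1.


Binary search halves the search space each step.
Maximum comparisons = floor(log2(538)) + 1
log2(538) = 9.0715
floor(log2(538)) = 9, so 9 + 1 = 10
Final answer: 10


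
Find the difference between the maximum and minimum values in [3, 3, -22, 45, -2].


Maximum value: 45
Minimum value: -22
Range = 45 - (-22) = 67
Final answer: 67


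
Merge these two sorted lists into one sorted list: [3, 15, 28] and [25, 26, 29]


List A: [3, 15, 28]
List B: [25, 26, 29]
Repeatedly compare the front elements and take the smaller:
  3 vs 25 -> take 3
  15 vs 25 -> take 15
  28 vs 25 -> take 25
  28 vs 26 -> take 26
  28 vs 29 -> take 28
  A is exhausted; append the rest of B: [29]
Final answer: [3, 15, 25, 26, 28, 29]


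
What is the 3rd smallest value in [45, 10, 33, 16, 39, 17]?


Sort ascending: [10, 16, 17, 33, 39, 45]
The 3rd element (1-indexed) is at index 2.
Value = 17
Final answer: 17


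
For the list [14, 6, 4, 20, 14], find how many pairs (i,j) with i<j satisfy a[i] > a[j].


For each element, count the later elements that are smaller than it:
  14 (index 0): smaller elements after it = [6, 4] -> 2
  6 (index 1): smaller elements after it = [4] -> 1
  4 (index 2): smaller elements after it = [] -> 0
  20 (index 3): smaller elements after it = [14] -> 1
Total inversions = 2 + 1 + 0 + 1 = 4
Final answer: 4


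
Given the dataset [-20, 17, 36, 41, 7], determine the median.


First, sort the list: [-20, 7, 17, 36, 41]
The list has 5 elements (odd count).
The middle index is 2 (0-based), and the element there is 17.
Final answer: 17


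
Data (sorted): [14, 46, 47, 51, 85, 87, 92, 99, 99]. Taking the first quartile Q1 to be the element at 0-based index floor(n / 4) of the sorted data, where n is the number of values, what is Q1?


The list has n = 9 elements.
Q1 index = floor(9 / 4) = floor(2.25) = 2
Counting from index 0 in the sorted data, the element at index 2 is 47.
Final answer: 47


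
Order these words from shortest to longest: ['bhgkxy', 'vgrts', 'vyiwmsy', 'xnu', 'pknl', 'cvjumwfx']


Compute lengths:
  'bhgkxy' has length 6
  'vgrts' has length 5
  'vyiwmsy' has length 7
  'xnu' has length 3
  'pknl' has length 4
  'cvjumwfx' has length 8
Lengths in increasing order: 3 < 4 < 5 < 6 < 7 < 8
Listing the words in that order gives the answer.
Final answer: ['xnu', 'pknl', 'vgrts', 'bhgkxy', 'vyiwmsy', 'cvjumwfx']


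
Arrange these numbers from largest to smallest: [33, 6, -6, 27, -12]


Original list: [33, 6, -6, 27, -12]
Repeatedly take the largest remaining element:
  Remaining [33, 6, -6, 27, -12] -> largest is 33
  Remaining [6, -6, 27, -12] -> largest is 27
  Remaining [6, -6, -12] -> largest is 6
  Remaining [-6, -12] -> largest is -6
  Remaining [-12] -> largest is -12
Collecting the picks in order gives the descending list.
Final answer: [33, 27, 6, -6, -12]


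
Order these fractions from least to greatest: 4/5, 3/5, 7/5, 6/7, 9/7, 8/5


Convert to decimal for comparison:
  4/5 = 0.8
  3/5 = 0.6
  7/5 = 1.4
  6/7 = 0.8571
  9/7 = 1.2857
  8/5 = 1.6
Decimals in increasing order: 0.6 < 0.8 < 0.8571 < 1.2857 < 1.4 < 1.6
Writing each back as its fraction gives the sorted order.
Final answer: 3/5, 4/5, 6/7, 9/7, 7/5, 8/5


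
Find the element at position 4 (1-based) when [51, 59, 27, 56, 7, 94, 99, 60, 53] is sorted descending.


Sort descending: [99, 94, 60, 59, 56, 53, 51, 27, 7]
The 4th element (1-indexed) is at index 3.
Value = 59
Final answer: 59


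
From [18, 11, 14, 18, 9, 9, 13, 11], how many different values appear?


List all unique values:
Distinct values: [9, 11, 13, 14, 18]
Count = 5
Final answer: 5


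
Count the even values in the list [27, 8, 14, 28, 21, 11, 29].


Check each element:
  27 is odd
  8 is even
  14 is even
  28 is even
  21 is odd
  11 is odd
  29 is odd
Evens: [8, 14, 28]
Count of evens = 3
Final answer: 3


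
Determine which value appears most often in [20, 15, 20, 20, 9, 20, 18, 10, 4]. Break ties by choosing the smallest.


Count the frequency of each value:
  4 appears 1 time(s)
  9 appears 1 time(s)
  10 appears 1 time(s)
  15 appears 1 time(s)
  18 appears 1 time(s)
  20 appears 4 time(s)
Maximum frequency is 4.
Only 20 reaches that frequency, so it is the mode.
Final answer: 20


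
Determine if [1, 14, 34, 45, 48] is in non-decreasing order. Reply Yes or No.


Check consecutive pairs:
  1 <= 14? True
  14 <= 34? True
  34 <= 45? True
  45 <= 48? True
Every consecutive pair is in order, so the list is non-decreasing.
Final answer: Yes


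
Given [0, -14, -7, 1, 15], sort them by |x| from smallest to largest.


Compute absolute values:
  |0| = 0
  |-14| = 14
  |-7| = 7
  |1| = 1
  |15| = 15
Absolute values in increasing order: 0 < 1 < 7 < 14 < 15
Listing the original numbers in that order gives the answer.
Final answer: [0, 1, -7, -14, 15]


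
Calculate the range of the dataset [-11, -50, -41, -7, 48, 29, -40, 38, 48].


Maximum value: 48
Minimum value: -50
Range = 48 - (-50) = 98
Final answer: 98


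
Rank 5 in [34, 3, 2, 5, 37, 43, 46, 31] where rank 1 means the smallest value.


Sort ascending: [2, 3, 5, 31, 34, 37, 43, 46]
Find 5 in the sorted list.
5 is at position 3 (1-indexed).
Final answer: 3


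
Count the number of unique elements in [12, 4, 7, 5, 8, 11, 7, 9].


List all unique values:
Distinct values: [4, 5, 7, 8, 9, 11, 12]
Count = 7
Final answer: 7


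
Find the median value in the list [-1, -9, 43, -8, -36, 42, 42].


First, sort the list: [-36, -9, -8, -1, 42, 42, 43]
The list has 7 elements (odd count).
The middle index is 3 (0-based), and the element there is -1.
Final answer: -1


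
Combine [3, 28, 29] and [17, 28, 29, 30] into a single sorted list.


List A: [3, 28, 29]
List B: [17, 28, 29, 30]
Repeatedly compare the front elements and take the smaller:
  3 vs 17 -> take 3
  28 vs 17 -> take 17
  28 vs 28 -> take 28
  29 vs 28 -> take 28
  29 vs 29 -> take 29
  A is exhausted; append the rest of B: [29, 30]
Final answer: [3, 17, 28, 28, 29, 29, 30]


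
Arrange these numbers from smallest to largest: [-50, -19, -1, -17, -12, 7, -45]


Original list: [-50, -19, -1, -17, -12, 7, -45]
Repeatedly take the smallest remaining element:
  Remaining [-50, -19, -1, -17, -12, 7, -45] -> smallest is -50
  Remaining [-19, -1, -17, -12, 7, -45] -> smallest is -45
  Remaining [-19, -1, -17, -12, 7] -> smallest is -19
  Remaining [-1, -17, -12, 7] -> smallest is -17
  Remaining [-1, -12, 7] -> smallest is -12
  Remaining [-1, 7] -> smallest is -1
  Remaining [7] -> smallest is 7
Collecting the picks in order gives the sorted list.
Final answer: [-50, -45, -19, -17, -12, -1, 7]


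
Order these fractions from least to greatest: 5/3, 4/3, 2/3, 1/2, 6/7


Convert to decimal for comparison:
  5/3 = 1.6667
  4/3 = 1.3333
  2/3 = 0.6667
  1/2 = 0.5
  6/7 = 0.8571
Decimals in increasing order: 0.5 < 0.6667 < 0.8571 < 1.3333 < 1.6667
Writing each back as its fraction gives the sorted order.
Final answer: 1/2, 2/3, 6/7, 4/3, 5/3


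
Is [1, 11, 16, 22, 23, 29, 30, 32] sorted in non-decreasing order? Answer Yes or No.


Check consecutive pairs:
  1 <= 11? True
  11 <= 16? True
  16 <= 22? True
  22 <= 23? True
  23 <= 29? True
  29 <= 30? True
  30 <= 32? True
Every consecutive pair is in order, so the list is non-decreasing.
Final answer: Yes


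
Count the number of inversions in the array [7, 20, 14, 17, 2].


For each element, count the later elements that are smaller than it:
  7 (index 0): smaller elements after it = [2] -> 1
  20 (index 1): smaller elements after it = [14, 17, 2] -> 3
  14 (index 2): smaller elements after it = [2] -> 1
  17 (index 3): smaller elements after it = [2] -> 1
Total inversions = 1 + 3 + 1 + 1 = 6
Final answer: 6


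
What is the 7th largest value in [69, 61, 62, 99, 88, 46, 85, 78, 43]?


Sort descending: [99, 88, 85, 78, 69, 62, 61, 46, 43]
The 7th element (1-indexed) is at index 6.
Value = 61
Final answer: 61


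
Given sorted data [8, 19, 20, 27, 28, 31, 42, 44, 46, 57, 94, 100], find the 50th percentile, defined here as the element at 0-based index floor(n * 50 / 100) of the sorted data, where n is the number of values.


The dataset has n = 12 elements.
Index = floor(12 * 50 / 100) = floor(600 / 100) = floor(6) = 6
Counting from index 0 in the sorted data, the element at index 6 is 42.
Final answer: 42


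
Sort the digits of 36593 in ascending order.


The number 36593 has digits: 3, 6, 5, 9, 3
Sorted: 3, 3, 5, 6, 9
Joining the sorted digits gives the result.
Final answer: 33569


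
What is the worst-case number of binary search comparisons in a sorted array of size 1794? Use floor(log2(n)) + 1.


Binary search halves the search space each step.
Maximum comparisons = floor(log2(1794)) + 1
log2(1794) = 10.809
floor(log2(1794)) = 10, so 10 + 1 = 11
Final answer: 11


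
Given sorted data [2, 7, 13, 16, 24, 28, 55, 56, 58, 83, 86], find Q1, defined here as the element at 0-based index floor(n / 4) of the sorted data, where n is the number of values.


The list has n = 11 elements.
Q1 index = floor(11 / 4) = floor(2.75) = 2
Counting from index 0 in the sorted data, the element at index 2 is 13.
Final answer: 13


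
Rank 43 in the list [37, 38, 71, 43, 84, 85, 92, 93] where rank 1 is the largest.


Sort descending: [93, 92, 85, 84, 71, 43, 38, 37]
Find 43 in the sorted list.
43 is at position 6.
Final answer: 6


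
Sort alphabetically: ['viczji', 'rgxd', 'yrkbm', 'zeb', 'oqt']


Compare strings character by character (the first differing letter decides):
  'oqt' < 'rgxd' since 'o' < 'r' at position 1
  'rgxd' < 'viczji' since 'r' < 'v' at position 1
  'viczji' < 'yrkbm' since 'v' < 'y' at position 1
  'yrkbm' < 'zeb' since 'y' < 'z' at position 1
Chaining these comparisons gives the alphabetical order.
Final answer: ['oqt', 'rgxd', 'viczji', 'yrkbm', 'zeb']


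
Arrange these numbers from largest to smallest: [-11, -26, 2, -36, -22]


Original list: [-11, -26, 2, -36, -22]
Repeatedly take the largest remaining element:
  Remaining [-11, -26, 2, -36, -22] -> largest is 2
  Remaining [-11, -26, -36, -22] -> largest is -11
  Remaining [-26, -36, -22] -> largest is -22
  Remaining [-26, -36] -> largest is -26
  Remaining [-36] -> largest is -36
Collecting the picks in order gives the descending list.
Final answer: [2, -11, -22, -26, -36]


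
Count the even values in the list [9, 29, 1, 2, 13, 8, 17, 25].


Check each element:
  9 is odd
  29 is odd
  1 is odd
  2 is even
  13 is odd
  8 is even
  17 is odd
  25 is odd
Evens: [2, 8]
Count of evens = 2
Final answer: 2


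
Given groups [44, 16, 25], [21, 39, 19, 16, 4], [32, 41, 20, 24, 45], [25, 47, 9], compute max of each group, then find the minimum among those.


Find max of each group:
  Group 1: [44, 16, 25] -> max = 44
  Group 2: [21, 39, 19, 16, 4] -> max = 39
  Group 3: [32, 41, 20, 24, 45] -> max = 45
  Group 4: [25, 47, 9] -> max = 47
Maxes: [44, 39, 45, 47]
Minimum of maxes = 39
Final answer: 39


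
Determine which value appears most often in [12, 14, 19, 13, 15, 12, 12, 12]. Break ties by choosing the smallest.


Count the frequency of each value:
  12 appears 4 time(s)
  13 appears 1 time(s)
  14 appears 1 time(s)
  15 appears 1 time(s)
  19 appears 1 time(s)
Maximum frequency is 4.
Only 12 reaches that frequency, so it is the mode.
Final answer: 12


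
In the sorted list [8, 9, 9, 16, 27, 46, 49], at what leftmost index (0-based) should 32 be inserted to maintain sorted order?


List is sorted: [8, 9, 9, 16, 27, 46, 49]
We need the leftmost position where 32 can be inserted, i.e. the first index whose element is >= 32 (or the end of the list if none is).
Binary search with low=0, high=7 (0-based indices):
  low=0, high=7, mid=3: a[3]=16 < 32, so low = 4
  low=4, high=7, mid=5: a[5]=46 >= 32, so high = 5
  low=4, high=5, mid=4: a[4]=27 < 32, so low = 5
Now low = high = 5, so the insertion index is 5.
Final answer: 5


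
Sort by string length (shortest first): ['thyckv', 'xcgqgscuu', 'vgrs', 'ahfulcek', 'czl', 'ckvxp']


Compute lengths:
  'thyckv' has length 6
  'xcgqgscuu' has length 9
  'vgrs' has length 4
  'ahfulcek' has length 8
  'czl' has length 3
  'ckvxp' has length 5
Lengths in increasing order: 3 < 4 < 5 < 6 < 8 < 9
Listing the words in that order gives the answer.
Final answer: ['czl', 'vgrs', 'ckvxp', 'thyckv', 'ahfulcek', 'xcgqgscuu']


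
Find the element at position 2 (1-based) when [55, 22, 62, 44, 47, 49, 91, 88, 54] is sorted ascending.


Sort ascending: [22, 44, 47, 49, 54, 55, 62, 88, 91]
The 2nd element (1-indexed) is at index 1.
Value = 44
Final answer: 44


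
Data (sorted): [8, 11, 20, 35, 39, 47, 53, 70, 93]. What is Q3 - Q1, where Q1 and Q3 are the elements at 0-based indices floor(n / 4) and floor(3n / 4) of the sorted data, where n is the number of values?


The data has n = 9 elements.
Q1 index = floor(9 / 4) = floor(2.25) = 2; Q3 index = floor(3 * 9 / 4) = floor(6.75) = 6
Q1 = element at index 2 = 20
Q3 = element at index 6 = 53
IQR = 53 - 20 = 33
Final answer: 33


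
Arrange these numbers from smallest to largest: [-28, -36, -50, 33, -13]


Original list: [-28, -36, -50, 33, -13]
Repeatedly take the smallest remaining element:
  Remaining [-28, -36, -50, 33, -13] -> smallest is -50
  Remaining [-28, -36, 33, -13] -> smallest is -36
  Remaining [-28, 33, -13] -> smallest is -28
  Remaining [33, -13] -> smallest is -13
  Remaining [33] -> smallest is 33
Collecting the picks in order gives the sorted list.
Final answer: [-50, -36, -28, -13, 33]


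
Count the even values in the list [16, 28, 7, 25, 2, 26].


Check each element:
  16 is even
  28 is even
  7 is odd
  25 is odd
  2 is even
  26 is even
Evens: [16, 28, 2, 26]
Count of evens = 4
Final answer: 4


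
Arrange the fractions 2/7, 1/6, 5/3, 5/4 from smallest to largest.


Convert to decimal for comparison:
  2/7 = 0.2857
  1/6 = 0.1667
  5/3 = 1.6667
  5/4 = 1.25
Decimals in increasing order: 0.1667 < 0.2857 < 1.25 < 1.6667
Writing each back as its fraction gives the sorted order.
Final answer: 1/6, 2/7, 5/4, 5/3


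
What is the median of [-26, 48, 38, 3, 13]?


First, sort the list: [-26, 3, 13, 38, 48]
The list has 5 elements (odd count).
The middle index is 2 (0-based), and the element there is 13.
Final answer: 13


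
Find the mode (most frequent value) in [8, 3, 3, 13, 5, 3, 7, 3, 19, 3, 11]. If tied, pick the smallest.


Count the frequency of each value:
  3 appears 5 time(s)
  5 appears 1 time(s)
  7 appears 1 time(s)
  8 appears 1 time(s)
  11 appears 1 time(s)
  13 appears 1 time(s)
  19 appears 1 time(s)
Maximum frequency is 5.
Only 3 reaches that frequency, so it is the mode.
Final answer: 3


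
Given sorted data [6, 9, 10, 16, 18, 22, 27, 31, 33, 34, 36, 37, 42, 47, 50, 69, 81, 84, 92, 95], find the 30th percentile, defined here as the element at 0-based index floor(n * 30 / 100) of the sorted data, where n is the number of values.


The dataset has n = 20 elements.
Index = floor(20 * 30 / 100) = floor(600 / 100) = floor(6) = 6
Counting from index 0 in the sorted data, the element at index 6 is 27.
Final answer: 27


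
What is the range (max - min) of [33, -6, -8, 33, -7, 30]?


Maximum value: 33
Minimum value: -8
Range = 33 - (-8) = 41
Final answer: 41
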